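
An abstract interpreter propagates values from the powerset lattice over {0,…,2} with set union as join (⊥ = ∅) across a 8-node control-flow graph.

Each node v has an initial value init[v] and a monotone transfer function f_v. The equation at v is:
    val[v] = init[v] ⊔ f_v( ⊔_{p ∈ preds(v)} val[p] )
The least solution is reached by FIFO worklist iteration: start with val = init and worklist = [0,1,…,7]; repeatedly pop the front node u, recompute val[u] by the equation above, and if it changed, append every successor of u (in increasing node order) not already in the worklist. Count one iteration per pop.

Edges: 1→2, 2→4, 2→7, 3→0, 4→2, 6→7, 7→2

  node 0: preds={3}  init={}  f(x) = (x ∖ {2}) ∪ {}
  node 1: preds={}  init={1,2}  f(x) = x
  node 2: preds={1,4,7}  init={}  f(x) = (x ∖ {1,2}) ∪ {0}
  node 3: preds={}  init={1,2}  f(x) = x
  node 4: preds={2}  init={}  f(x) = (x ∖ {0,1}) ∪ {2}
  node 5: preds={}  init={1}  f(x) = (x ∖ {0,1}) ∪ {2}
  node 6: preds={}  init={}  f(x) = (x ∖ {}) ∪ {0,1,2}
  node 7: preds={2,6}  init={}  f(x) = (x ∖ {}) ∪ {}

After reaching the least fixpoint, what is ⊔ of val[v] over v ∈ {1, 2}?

{0,1,2}

Trace (9 dequeues):
  [1] u=0 | in {1,2} | out {1} | prev {} | push {}
  [2] u=1 | in {} | out {1,2} | ==
  [3] u=2 | in {1,2} | out {0} | prev {} | push {}
  [4] u=3 | in {} | out {1,2} | ==
  [5] u=4 | in {0} | out {2} | prev {} | push {2}
  [6] u=5 | in {} | out {1,2} | prev {1} | push {}
  [7] u=6 | in {} | out {0,1,2} | prev {} | push {}
  [8] u=7 | in {0,1,2} | out {0,1,2} | prev {} | push {}
  [9] u=2 | in {0,1,2} | out {0} | ==

Converged values:
  [0] {1}
  [1] {1,2}
  [2] {0}
  [3] {1,2}
  [4] {2}
  [5] {1,2}
  [6] {0,1,2}
  [7] {0,1,2}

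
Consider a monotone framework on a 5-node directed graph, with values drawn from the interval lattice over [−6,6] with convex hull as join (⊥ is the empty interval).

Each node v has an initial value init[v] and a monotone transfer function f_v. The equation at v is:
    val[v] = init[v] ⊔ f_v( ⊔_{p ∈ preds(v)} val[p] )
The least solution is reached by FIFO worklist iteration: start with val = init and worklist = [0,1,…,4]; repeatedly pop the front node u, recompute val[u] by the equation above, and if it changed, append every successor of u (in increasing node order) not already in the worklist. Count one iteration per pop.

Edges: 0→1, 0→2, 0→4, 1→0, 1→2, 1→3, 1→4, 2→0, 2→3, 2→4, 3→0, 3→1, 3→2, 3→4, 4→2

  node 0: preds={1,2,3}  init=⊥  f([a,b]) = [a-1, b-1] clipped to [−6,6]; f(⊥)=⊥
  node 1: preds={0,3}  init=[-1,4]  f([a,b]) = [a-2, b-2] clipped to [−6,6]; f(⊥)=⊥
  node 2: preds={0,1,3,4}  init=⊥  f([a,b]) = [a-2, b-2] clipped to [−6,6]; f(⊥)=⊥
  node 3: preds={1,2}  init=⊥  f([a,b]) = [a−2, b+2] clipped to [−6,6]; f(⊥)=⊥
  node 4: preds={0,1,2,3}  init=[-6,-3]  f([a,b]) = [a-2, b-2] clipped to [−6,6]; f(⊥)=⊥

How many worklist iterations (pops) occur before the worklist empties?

11

Trace (11 dequeues):
  [1] u=0 | in [-1,4] | out [-2,3] | prev ⊥ | push {}
  [2] u=1 | in [-2,3] | out [-4,4] | prev [-1,4] | push {0}
  [3] u=2 | in [-6,4] | out [-6,2] | prev ⊥ | push {}
  [4] u=3 | in [-6,4] | out [-6,6] | prev ⊥ | push {1,2}
  [5] u=4 | in [-6,6] | out [-6,4] | prev [-6,-3] | push {}
  [6] u=0 | in [-6,6] | out [-6,5] | prev [-2,3] | push {4}
  [7] u=1 | in [-6,6] | out [-6,4] | prev [-4,4] | push {0,3}
  [8] u=2 | in [-6,6] | out [-6,4] | prev [-6,2] | push {}
  [9] u=4 | in [-6,6] | out [-6,4] | ==
  [10] u=0 | in [-6,6] | out [-6,5] | ==
  [11] u=3 | in [-6,4] | out [-6,6] | ==

Converged values:
  [0] [-6,5]
  [1] [-6,4]
  [2] [-6,4]
  [3] [-6,6]
  [4] [-6,4]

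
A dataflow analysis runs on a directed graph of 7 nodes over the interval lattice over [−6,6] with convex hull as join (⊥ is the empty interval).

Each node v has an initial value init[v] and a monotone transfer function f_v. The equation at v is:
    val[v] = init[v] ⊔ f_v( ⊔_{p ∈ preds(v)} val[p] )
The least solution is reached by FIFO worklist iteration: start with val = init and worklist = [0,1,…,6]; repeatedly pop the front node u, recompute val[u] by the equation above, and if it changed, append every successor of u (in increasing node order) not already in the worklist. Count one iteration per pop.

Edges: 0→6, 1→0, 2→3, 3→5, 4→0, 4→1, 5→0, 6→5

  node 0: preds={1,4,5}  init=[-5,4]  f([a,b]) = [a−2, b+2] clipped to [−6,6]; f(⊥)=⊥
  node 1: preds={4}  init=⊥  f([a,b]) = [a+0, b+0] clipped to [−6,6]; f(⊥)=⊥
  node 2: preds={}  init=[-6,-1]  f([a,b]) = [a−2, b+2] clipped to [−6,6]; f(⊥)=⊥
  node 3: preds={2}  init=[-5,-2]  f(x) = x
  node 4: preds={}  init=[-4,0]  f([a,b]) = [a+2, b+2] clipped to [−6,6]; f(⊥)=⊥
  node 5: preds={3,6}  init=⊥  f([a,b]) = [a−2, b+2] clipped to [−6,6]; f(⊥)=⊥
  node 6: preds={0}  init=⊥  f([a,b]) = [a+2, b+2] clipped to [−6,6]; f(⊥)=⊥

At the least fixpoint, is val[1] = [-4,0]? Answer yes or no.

Trace (11 dequeues):
  [1] u=0 | in [-4,0] | out [-6,4] | prev [-5,4] | push {}
  [2] u=1 | in [-4,0] | out [-4,0] | prev ⊥ | push {0}
  [3] u=2 | in ⊥ | out [-6,-1] | ==
  [4] u=3 | in [-6,-1] | out [-6,-1] | prev [-5,-2] | push {}
  [5] u=4 | in ⊥ | out [-4,0] | ==
  [6] u=5 | in [-6,-1] | out [-6,1] | prev ⊥ | push {}
  [7] u=6 | in [-6,4] | out [-4,6] | prev ⊥ | push {5}
  [8] u=0 | in [-6,1] | out [-6,4] | ==
  [9] u=5 | in [-6,6] | out [-6,6] | prev [-6,1] | push {0}
  [10] u=0 | in [-6,6] | out [-6,6] | prev [-6,4] | push {6}
  [11] u=6 | in [-6,6] | out [-4,6] | ==

Converged values:
  [0] [-6,6]
  [1] [-4,0]
  [2] [-6,-1]
  [3] [-6,-1]
  [4] [-4,0]
  [5] [-6,6]
  [6] [-4,6]

yes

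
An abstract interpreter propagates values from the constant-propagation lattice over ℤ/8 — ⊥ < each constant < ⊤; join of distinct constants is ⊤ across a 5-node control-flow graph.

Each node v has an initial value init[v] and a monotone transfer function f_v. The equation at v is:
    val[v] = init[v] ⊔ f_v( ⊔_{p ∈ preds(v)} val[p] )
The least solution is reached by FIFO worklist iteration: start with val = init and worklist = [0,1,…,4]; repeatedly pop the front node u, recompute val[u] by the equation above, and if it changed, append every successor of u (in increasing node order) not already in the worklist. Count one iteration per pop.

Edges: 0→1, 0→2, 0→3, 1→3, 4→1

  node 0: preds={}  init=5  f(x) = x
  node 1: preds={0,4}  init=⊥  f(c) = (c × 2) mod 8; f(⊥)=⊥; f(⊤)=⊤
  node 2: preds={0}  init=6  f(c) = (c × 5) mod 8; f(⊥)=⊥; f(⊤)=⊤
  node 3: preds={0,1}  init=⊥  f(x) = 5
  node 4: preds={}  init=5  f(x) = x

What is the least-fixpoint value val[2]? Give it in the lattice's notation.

⊤

Iteration log — 5 steps:
  step 1. node 0  ⊔preds=⊥  new=5  stable
  step 2. node 1  ⊔preds=5  new=2  old=⊥  +wl: 
  step 3. node 2  ⊔preds=5  new=⊤  old=6  +wl: 
  step 4. node 3  ⊔preds=⊤  new=5  old=⊥  +wl: 
  step 5. node 4  ⊔preds=⊥  new=5  stable

Least fixpoint reached:
  node 0: 5
  node 1: 2
  node 2: ⊤
  node 3: 5
  node 4: 5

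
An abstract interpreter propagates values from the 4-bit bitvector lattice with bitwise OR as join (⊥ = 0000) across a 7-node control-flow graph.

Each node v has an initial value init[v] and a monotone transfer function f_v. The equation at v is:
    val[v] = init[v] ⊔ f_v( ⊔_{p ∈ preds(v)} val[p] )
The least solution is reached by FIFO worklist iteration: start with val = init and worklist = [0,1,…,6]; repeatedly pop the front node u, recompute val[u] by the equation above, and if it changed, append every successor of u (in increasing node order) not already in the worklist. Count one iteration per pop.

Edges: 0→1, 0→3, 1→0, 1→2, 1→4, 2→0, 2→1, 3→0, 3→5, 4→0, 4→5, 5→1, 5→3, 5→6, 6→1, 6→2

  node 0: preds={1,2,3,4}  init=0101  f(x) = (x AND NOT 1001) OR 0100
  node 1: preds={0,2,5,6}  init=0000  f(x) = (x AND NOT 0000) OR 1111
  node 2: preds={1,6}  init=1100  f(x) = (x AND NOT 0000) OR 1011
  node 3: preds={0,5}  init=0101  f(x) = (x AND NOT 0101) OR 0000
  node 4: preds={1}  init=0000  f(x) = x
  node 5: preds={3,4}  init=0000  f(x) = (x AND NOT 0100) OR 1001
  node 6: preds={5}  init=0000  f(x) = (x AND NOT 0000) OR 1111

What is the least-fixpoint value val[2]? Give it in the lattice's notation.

1111

Trace (13 dequeues):
  [1] u=0 | in 1101 | out 0101 | ==
  [2] u=1 | in 1101 | out 1111 | prev 0000 | push {0}
  [3] u=2 | in 1111 | out 1111 | prev 1100 | push {1}
  [4] u=3 | in 0101 | out 0101 | ==
  [5] u=4 | in 1111 | out 1111 | prev 0000 | push {}
  [6] u=5 | in 1111 | out 1011 | prev 0000 | push {3}
  [7] u=6 | in 1011 | out 1111 | prev 0000 | push {2}
  [8] u=0 | in 1111 | out 0111 | prev 0101 | push {}
  [9] u=1 | in 1111 | out 1111 | ==
  [10] u=3 | in 1111 | out 1111 | prev 0101 | push {0,5}
  [11] u=2 | in 1111 | out 1111 | ==
  [12] u=0 | in 1111 | out 0111 | ==
  [13] u=5 | in 1111 | out 1011 | ==

Converged values:
  [0] 0111
  [1] 1111
  [2] 1111
  [3] 1111
  [4] 1111
  [5] 1011
  [6] 1111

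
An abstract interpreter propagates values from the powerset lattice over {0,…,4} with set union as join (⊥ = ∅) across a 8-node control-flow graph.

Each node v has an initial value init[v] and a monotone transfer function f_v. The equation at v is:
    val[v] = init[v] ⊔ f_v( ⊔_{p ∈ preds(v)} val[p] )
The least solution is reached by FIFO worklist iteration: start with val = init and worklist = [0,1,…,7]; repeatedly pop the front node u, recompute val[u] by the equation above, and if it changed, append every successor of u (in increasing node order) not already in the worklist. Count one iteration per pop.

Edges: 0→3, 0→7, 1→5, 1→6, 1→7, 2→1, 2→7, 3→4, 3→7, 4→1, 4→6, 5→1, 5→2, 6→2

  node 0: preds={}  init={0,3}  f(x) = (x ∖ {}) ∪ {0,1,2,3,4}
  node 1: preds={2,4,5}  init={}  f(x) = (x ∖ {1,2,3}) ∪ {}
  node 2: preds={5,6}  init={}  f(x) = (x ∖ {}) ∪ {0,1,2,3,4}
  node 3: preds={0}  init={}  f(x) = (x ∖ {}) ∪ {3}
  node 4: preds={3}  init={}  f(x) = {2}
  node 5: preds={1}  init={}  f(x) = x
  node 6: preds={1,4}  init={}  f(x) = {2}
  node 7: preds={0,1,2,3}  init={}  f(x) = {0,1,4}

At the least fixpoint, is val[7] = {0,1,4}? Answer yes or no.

yes

Trace (15 dequeues):
  [1] u=0 | in {} | out {0,1,2,3,4} | prev {0,3} | push {}
  [2] u=1 | in {} | out {} | ==
  [3] u=2 | in {} | out {0,1,2,3,4} | prev {} | push {1}
  [4] u=3 | in {0,1,2,3,4} | out {0,1,2,3,4} | prev {} | push {}
  [5] u=4 | in {0,1,2,3,4} | out {2} | prev {} | push {}
  [6] u=5 | in {} | out {} | ==
  [7] u=6 | in {2} | out {2} | prev {} | push {2}
  [8] u=7 | in {0,1,2,3,4} | out {0,1,4} | prev {} | push {}
  [9] u=1 | in {0,1,2,3,4} | out {0,4} | prev {} | push {5,6,7}
  [10] u=2 | in {2} | out {0,1,2,3,4} | ==
  [11] u=5 | in {0,4} | out {0,4} | prev {} | push {1,2}
  [12] u=6 | in {0,2,4} | out {2} | ==
  [13] u=7 | in {0,1,2,3,4} | out {0,1,4} | ==
  [14] u=1 | in {0,1,2,3,4} | out {0,4} | ==
  [15] u=2 | in {0,2,4} | out {0,1,2,3,4} | ==

Converged values:
  [0] {0,1,2,3,4}
  [1] {0,4}
  [2] {0,1,2,3,4}
  [3] {0,1,2,3,4}
  [4] {2}
  [5] {0,4}
  [6] {2}
  [7] {0,1,4}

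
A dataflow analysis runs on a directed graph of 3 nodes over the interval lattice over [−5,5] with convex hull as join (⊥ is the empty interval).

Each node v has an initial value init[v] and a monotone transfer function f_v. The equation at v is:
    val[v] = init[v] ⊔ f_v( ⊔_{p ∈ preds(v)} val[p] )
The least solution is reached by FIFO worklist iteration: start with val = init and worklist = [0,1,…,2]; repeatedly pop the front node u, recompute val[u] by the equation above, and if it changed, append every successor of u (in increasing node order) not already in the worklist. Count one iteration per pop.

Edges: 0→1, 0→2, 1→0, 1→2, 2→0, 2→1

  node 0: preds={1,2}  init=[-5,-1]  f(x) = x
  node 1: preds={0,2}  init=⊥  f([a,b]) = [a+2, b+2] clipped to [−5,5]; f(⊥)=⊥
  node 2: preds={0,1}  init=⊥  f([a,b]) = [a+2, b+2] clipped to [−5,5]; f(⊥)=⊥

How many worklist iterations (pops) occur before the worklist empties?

Worklist (9 pops):
  #1 pop 0: in=⊥ → [-5,-1] (no change)
  #2 pop 1: in=[-5,-1] → [-3,1] (was ⊥); enqueue [0]
  #3 pop 2: in=[-5,1] → [-3,3] (was ⊥); enqueue [1]
  #4 pop 0: in=[-3,3] → [-5,3] (was [-5,-1]); enqueue [2]
  #5 pop 1: in=[-5,3] → [-3,5] (was [-3,1]); enqueue [0]
  #6 pop 2: in=[-5,5] → [-3,5] (was [-3,3]); enqueue [1]
  #7 pop 0: in=[-3,5] → [-5,5] (was [-5,3]); enqueue [2]
  #8 pop 1: in=[-5,5] → [-3,5] (no change)
  #9 pop 2: in=[-5,5] → [-3,5] (no change)

Fixpoint:
  val[0] = [-5,5]
  val[1] = [-3,5]
  val[2] = [-3,5]

9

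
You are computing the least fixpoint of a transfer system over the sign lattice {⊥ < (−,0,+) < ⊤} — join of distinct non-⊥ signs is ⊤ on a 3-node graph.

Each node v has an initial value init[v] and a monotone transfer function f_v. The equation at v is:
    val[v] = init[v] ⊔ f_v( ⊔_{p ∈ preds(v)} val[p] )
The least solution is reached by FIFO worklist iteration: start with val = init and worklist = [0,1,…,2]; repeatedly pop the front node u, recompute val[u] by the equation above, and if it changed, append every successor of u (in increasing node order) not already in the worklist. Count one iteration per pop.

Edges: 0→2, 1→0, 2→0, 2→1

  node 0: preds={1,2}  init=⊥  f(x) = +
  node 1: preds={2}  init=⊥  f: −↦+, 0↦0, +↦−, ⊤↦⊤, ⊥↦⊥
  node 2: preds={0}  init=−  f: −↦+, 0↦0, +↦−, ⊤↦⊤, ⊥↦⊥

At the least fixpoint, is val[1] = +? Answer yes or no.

Worklist (4 pops):
  #1 pop 0: in=− → + (was ⊥); enqueue []
  #2 pop 1: in=− → + (was ⊥); enqueue [0]
  #3 pop 2: in=+ → − (no change)
  #4 pop 0: in=⊤ → + (no change)

Fixpoint:
  val[0] = +
  val[1] = +
  val[2] = −

yes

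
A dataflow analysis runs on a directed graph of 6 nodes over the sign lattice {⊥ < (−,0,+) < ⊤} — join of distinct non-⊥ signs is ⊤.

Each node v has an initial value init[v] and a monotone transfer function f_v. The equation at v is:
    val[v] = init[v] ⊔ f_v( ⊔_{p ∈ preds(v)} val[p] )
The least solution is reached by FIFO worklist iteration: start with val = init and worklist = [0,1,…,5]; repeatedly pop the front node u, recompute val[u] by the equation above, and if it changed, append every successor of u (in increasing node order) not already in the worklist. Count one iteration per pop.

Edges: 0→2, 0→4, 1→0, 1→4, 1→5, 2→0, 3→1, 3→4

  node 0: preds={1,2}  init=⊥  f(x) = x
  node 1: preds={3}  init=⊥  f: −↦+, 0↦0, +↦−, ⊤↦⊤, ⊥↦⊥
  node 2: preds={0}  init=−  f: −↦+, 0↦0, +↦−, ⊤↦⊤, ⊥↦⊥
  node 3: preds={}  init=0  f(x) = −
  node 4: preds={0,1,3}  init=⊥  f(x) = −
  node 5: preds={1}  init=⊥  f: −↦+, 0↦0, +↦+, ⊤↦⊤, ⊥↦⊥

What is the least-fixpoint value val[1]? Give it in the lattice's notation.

⊤

Worklist (12 pops):
  #1 pop 0: in=− → − (was ⊥); enqueue []
  #2 pop 1: in=0 → 0 (was ⊥); enqueue [0]
  #3 pop 2: in=− → ⊤ (was −); enqueue []
  #4 pop 3: in=⊥ → ⊤ (was 0); enqueue [1]
  #5 pop 4: in=⊤ → − (was ⊥); enqueue []
  #6 pop 5: in=0 → 0 (was ⊥); enqueue []
  #7 pop 0: in=⊤ → ⊤ (was −); enqueue [2,4]
  #8 pop 1: in=⊤ → ⊤ (was 0); enqueue [0,5]
  #9 pop 2: in=⊤ → ⊤ (no change)
  #10 pop 4: in=⊤ → − (no change)
  #11 pop 0: in=⊤ → ⊤ (no change)
  #12 pop 5: in=⊤ → ⊤ (was 0); enqueue []

Fixpoint:
  val[0] = ⊤
  val[1] = ⊤
  val[2] = ⊤
  val[3] = ⊤
  val[4] = −
  val[5] = ⊤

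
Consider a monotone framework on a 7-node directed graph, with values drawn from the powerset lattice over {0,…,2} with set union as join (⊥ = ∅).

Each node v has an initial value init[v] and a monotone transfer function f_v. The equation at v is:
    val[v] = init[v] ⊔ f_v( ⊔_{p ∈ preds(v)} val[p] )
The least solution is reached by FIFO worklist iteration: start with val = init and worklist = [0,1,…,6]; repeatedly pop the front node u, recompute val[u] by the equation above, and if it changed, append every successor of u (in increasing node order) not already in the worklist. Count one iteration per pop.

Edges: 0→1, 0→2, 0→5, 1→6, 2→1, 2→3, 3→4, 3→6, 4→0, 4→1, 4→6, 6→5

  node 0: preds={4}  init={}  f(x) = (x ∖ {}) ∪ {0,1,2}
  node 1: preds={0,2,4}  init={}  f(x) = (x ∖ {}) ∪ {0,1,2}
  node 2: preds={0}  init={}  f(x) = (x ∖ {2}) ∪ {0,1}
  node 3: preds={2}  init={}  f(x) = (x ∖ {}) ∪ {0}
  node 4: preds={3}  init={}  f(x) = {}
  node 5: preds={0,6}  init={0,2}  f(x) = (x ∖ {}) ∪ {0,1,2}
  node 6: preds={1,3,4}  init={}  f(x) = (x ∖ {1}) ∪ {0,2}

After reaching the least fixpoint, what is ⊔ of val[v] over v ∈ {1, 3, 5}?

{0,1,2}

Trace (9 dequeues):
  [1] u=0 | in {} | out {0,1,2} | prev {} | push {}
  [2] u=1 | in {0,1,2} | out {0,1,2} | prev {} | push {}
  [3] u=2 | in {0,1,2} | out {0,1} | prev {} | push {1}
  [4] u=3 | in {0,1} | out {0,1} | prev {} | push {}
  [5] u=4 | in {0,1} | out {} | ==
  [6] u=5 | in {0,1,2} | out {0,1,2} | prev {0,2} | push {}
  [7] u=6 | in {0,1,2} | out {0,2} | prev {} | push {5}
  [8] u=1 | in {0,1,2} | out {0,1,2} | ==
  [9] u=5 | in {0,1,2} | out {0,1,2} | ==

Converged values:
  [0] {0,1,2}
  [1] {0,1,2}
  [2] {0,1}
  [3] {0,1}
  [4] {}
  [5] {0,1,2}
  [6] {0,2}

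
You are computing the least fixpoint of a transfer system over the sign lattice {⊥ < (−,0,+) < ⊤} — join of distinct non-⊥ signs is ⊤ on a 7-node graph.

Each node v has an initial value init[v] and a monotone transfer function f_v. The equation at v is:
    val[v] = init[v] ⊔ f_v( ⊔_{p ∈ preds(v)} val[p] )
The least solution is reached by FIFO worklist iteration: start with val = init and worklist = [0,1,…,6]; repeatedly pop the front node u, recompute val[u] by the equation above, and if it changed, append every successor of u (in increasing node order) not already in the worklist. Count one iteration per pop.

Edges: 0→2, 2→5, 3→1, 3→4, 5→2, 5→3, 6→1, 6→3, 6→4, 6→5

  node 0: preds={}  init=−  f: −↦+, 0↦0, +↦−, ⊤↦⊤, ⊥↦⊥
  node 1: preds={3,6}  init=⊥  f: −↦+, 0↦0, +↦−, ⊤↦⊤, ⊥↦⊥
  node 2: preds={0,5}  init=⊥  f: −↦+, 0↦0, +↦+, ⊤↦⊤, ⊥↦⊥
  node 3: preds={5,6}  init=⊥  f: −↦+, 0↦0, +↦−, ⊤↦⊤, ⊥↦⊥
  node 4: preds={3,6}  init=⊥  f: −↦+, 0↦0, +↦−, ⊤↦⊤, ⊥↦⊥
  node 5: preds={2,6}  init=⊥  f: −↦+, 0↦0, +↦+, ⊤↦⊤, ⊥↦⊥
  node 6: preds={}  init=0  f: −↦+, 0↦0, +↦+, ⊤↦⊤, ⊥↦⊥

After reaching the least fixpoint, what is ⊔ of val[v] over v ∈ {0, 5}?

⊤

Iteration log — 13 steps:
  step 1. node 0  ⊔preds=⊥  new=−  stable
  step 2. node 1  ⊔preds=0  new=0  old=⊥  +wl: 
  step 3. node 2  ⊔preds=−  new=+  old=⊥  +wl: 
  step 4. node 3  ⊔preds=0  new=0  old=⊥  +wl: 1
  step 5. node 4  ⊔preds=0  new=0  old=⊥  +wl: 
  step 6. node 5  ⊔preds=⊤  new=⊤  old=⊥  +wl: 2,3
  step 7. node 6  ⊔preds=⊥  new=0  stable
  step 8. node 1  ⊔preds=0  new=0  stable
  step 9. node 2  ⊔preds=⊤  new=⊤  old=+  +wl: 5
  step 10. node 3  ⊔preds=⊤  new=⊤  old=0  +wl: 1,4
  step 11. node 5  ⊔preds=⊤  new=⊤  stable
  step 12. node 1  ⊔preds=⊤  new=⊤  old=0  +wl: 
  step 13. node 4  ⊔preds=⊤  new=⊤  old=0  +wl: 

Least fixpoint reached:
  node 0: −
  node 1: ⊤
  node 2: ⊤
  node 3: ⊤
  node 4: ⊤
  node 5: ⊤
  node 6: 0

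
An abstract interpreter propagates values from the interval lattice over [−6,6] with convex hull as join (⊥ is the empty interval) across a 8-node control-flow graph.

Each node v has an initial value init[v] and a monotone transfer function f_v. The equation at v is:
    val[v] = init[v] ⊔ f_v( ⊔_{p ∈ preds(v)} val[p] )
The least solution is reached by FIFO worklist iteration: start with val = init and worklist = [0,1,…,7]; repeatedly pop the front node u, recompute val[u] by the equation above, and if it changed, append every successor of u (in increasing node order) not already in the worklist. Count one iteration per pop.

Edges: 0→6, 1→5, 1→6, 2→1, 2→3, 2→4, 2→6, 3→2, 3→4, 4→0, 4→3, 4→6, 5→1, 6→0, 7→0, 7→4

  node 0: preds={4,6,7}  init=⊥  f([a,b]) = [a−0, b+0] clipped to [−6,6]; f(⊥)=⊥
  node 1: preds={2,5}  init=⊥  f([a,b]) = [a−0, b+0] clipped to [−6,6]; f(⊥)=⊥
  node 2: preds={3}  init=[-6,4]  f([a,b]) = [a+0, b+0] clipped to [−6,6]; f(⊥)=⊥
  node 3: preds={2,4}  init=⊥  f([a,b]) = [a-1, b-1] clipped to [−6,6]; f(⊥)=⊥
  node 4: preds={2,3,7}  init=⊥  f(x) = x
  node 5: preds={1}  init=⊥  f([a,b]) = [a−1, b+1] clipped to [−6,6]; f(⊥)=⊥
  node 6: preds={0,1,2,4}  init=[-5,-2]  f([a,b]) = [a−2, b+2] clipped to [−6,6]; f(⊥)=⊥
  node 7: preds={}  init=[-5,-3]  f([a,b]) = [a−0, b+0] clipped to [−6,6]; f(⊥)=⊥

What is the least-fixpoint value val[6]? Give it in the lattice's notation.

[-6,6]

Worklist (17 pops):
  #1 pop 0: in=[-5,-2] → [-5,-2] (was ⊥); enqueue []
  #2 pop 1: in=[-6,4] → [-6,4] (was ⊥); enqueue []
  #3 pop 2: in=⊥ → [-6,4] (no change)
  #4 pop 3: in=[-6,4] → [-6,3] (was ⊥); enqueue [2]
  #5 pop 4: in=[-6,4] → [-6,4] (was ⊥); enqueue [0,3]
  #6 pop 5: in=[-6,4] → [-6,5] (was ⊥); enqueue [1]
  #7 pop 6: in=[-6,4] → [-6,6] (was [-5,-2]); enqueue []
  #8 pop 7: in=⊥ → [-5,-3] (no change)
  #9 pop 2: in=[-6,3] → [-6,4] (no change)
  #10 pop 0: in=[-6,6] → [-6,6] (was [-5,-2]); enqueue [6]
  #11 pop 3: in=[-6,4] → [-6,3] (no change)
  #12 pop 1: in=[-6,5] → [-6,5] (was [-6,4]); enqueue [5]
  #13 pop 6: in=[-6,6] → [-6,6] (no change)
  #14 pop 5: in=[-6,5] → [-6,6] (was [-6,5]); enqueue [1]
  #15 pop 1: in=[-6,6] → [-6,6] (was [-6,5]); enqueue [5,6]
  #16 pop 5: in=[-6,6] → [-6,6] (no change)
  #17 pop 6: in=[-6,6] → [-6,6] (no change)

Fixpoint:
  val[0] = [-6,6]
  val[1] = [-6,6]
  val[2] = [-6,4]
  val[3] = [-6,3]
  val[4] = [-6,4]
  val[5] = [-6,6]
  val[6] = [-6,6]
  val[7] = [-5,-3]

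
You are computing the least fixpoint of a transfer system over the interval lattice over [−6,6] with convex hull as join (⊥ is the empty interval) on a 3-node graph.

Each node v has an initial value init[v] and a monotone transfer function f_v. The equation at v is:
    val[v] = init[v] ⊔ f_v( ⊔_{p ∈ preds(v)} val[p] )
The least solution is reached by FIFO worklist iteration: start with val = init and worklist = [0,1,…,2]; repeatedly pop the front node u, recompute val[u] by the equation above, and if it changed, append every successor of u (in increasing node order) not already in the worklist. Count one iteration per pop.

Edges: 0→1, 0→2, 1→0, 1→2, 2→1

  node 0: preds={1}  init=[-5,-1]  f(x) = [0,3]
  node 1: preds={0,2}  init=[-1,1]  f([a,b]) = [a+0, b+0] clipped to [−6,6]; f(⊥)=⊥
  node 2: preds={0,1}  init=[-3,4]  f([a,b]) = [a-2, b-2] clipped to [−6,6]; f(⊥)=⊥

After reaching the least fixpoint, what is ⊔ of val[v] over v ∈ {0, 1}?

Trace (7 dequeues):
  [1] u=0 | in [-1,1] | out [-5,3] | prev [-5,-1] | push {}
  [2] u=1 | in [-5,4] | out [-5,4] | prev [-1,1] | push {0}
  [3] u=2 | in [-5,4] | out [-6,4] | prev [-3,4] | push {1}
  [4] u=0 | in [-5,4] | out [-5,3] | ==
  [5] u=1 | in [-6,4] | out [-6,4] | prev [-5,4] | push {0,2}
  [6] u=0 | in [-6,4] | out [-5,3] | ==
  [7] u=2 | in [-6,4] | out [-6,4] | ==

Converged values:
  [0] [-5,3]
  [1] [-6,4]
  [2] [-6,4]

[-6,4]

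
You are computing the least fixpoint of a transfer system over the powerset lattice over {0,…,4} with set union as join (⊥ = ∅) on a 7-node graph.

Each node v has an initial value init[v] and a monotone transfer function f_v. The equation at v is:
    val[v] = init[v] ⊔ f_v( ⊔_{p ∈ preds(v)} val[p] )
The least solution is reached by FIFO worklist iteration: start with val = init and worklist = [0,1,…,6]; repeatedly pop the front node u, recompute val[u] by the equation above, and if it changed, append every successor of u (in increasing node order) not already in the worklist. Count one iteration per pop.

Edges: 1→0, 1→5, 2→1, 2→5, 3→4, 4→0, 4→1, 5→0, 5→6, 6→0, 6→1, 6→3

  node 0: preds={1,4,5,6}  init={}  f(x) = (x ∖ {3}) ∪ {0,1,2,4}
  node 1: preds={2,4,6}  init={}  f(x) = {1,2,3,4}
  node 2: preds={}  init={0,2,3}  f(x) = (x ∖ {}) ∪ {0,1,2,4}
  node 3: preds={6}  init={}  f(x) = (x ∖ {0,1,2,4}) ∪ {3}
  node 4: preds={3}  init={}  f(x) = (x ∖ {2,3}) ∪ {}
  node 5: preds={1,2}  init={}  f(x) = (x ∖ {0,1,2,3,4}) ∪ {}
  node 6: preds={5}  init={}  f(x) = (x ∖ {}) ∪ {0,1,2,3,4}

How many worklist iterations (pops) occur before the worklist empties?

Trace (10 dequeues):
  [1] u=0 | in {} | out {0,1,2,4} | prev {} | push {}
  [2] u=1 | in {0,2,3} | out {1,2,3,4} | prev {} | push {0}
  [3] u=2 | in {} | out {0,1,2,3,4} | prev {0,2,3} | push {1}
  [4] u=3 | in {} | out {3} | prev {} | push {}
  [5] u=4 | in {3} | out {} | ==
  [6] u=5 | in {0,1,2,3,4} | out {} | ==
  [7] u=6 | in {} | out {0,1,2,3,4} | prev {} | push {3}
  [8] u=0 | in {0,1,2,3,4} | out {0,1,2,4} | ==
  [9] u=1 | in {0,1,2,3,4} | out {1,2,3,4} | ==
  [10] u=3 | in {0,1,2,3,4} | out {3} | ==

Converged values:
  [0] {0,1,2,4}
  [1] {1,2,3,4}
  [2] {0,1,2,3,4}
  [3] {3}
  [4] {}
  [5] {}
  [6] {0,1,2,3,4}

10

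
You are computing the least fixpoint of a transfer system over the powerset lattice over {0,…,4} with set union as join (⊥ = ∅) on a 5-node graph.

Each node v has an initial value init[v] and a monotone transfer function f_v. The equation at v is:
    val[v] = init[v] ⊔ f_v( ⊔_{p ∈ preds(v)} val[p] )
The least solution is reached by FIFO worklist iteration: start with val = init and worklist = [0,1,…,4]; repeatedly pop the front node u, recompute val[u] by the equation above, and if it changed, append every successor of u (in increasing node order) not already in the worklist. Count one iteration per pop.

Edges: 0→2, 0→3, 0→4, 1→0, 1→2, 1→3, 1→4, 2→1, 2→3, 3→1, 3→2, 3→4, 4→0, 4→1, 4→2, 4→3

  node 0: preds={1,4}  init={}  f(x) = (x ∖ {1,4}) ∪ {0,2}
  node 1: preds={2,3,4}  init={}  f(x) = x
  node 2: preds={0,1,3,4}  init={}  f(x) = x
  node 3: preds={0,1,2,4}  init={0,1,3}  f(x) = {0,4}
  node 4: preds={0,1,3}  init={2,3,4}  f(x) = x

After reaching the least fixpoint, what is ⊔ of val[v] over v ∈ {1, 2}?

Trace (9 dequeues):
  [1] u=0 | in {2,3,4} | out {0,2,3} | prev {} | push {}
  [2] u=1 | in {0,1,2,3,4} | out {0,1,2,3,4} | prev {} | push {0}
  [3] u=2 | in {0,1,2,3,4} | out {0,1,2,3,4} | prev {} | push {1}
  [4] u=3 | in {0,1,2,3,4} | out {0,1,3,4} | prev {0,1,3} | push {2}
  [5] u=4 | in {0,1,2,3,4} | out {0,1,2,3,4} | prev {2,3,4} | push {3}
  [6] u=0 | in {0,1,2,3,4} | out {0,2,3} | ==
  [7] u=1 | in {0,1,2,3,4} | out {0,1,2,3,4} | ==
  [8] u=2 | in {0,1,2,3,4} | out {0,1,2,3,4} | ==
  [9] u=3 | in {0,1,2,3,4} | out {0,1,3,4} | ==

Converged values:
  [0] {0,2,3}
  [1] {0,1,2,3,4}
  [2] {0,1,2,3,4}
  [3] {0,1,3,4}
  [4] {0,1,2,3,4}

{0,1,2,3,4}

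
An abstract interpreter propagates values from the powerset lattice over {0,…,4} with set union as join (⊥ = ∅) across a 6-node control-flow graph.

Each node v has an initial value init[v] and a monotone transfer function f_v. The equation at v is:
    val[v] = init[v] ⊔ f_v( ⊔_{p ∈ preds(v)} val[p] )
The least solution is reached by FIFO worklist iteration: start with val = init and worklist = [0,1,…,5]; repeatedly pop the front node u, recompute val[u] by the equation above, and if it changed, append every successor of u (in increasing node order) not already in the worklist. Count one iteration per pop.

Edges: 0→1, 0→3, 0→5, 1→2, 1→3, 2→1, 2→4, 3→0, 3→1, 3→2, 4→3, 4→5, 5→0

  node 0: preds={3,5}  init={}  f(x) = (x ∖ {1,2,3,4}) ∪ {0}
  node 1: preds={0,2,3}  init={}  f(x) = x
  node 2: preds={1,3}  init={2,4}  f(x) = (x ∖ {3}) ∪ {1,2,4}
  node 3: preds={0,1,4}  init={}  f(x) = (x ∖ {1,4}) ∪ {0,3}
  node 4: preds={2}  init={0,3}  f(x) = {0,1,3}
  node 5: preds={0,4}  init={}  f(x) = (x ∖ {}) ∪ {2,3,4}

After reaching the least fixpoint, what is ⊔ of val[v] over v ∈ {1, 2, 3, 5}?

{0,1,2,3,4}

Trace (10 dequeues):
  [1] u=0 | in {} | out {0} | prev {} | push {}
  [2] u=1 | in {0,2,4} | out {0,2,4} | prev {} | push {}
  [3] u=2 | in {0,2,4} | out {0,1,2,4} | prev {2,4} | push {1}
  [4] u=3 | in {0,2,3,4} | out {0,2,3} | prev {} | push {0,2}
  [5] u=4 | in {0,1,2,4} | out {0,1,3} | prev {0,3} | push {3}
  [6] u=5 | in {0,1,3} | out {0,1,2,3,4} | prev {} | push {}
  [7] u=1 | in {0,1,2,3,4} | out {0,1,2,3,4} | prev {0,2,4} | push {}
  [8] u=0 | in {0,1,2,3,4} | out {0} | ==
  [9] u=2 | in {0,1,2,3,4} | out {0,1,2,4} | ==
  [10] u=3 | in {0,1,2,3,4} | out {0,2,3} | ==

Converged values:
  [0] {0}
  [1] {0,1,2,3,4}
  [2] {0,1,2,4}
  [3] {0,2,3}
  [4] {0,1,3}
  [5] {0,1,2,3,4}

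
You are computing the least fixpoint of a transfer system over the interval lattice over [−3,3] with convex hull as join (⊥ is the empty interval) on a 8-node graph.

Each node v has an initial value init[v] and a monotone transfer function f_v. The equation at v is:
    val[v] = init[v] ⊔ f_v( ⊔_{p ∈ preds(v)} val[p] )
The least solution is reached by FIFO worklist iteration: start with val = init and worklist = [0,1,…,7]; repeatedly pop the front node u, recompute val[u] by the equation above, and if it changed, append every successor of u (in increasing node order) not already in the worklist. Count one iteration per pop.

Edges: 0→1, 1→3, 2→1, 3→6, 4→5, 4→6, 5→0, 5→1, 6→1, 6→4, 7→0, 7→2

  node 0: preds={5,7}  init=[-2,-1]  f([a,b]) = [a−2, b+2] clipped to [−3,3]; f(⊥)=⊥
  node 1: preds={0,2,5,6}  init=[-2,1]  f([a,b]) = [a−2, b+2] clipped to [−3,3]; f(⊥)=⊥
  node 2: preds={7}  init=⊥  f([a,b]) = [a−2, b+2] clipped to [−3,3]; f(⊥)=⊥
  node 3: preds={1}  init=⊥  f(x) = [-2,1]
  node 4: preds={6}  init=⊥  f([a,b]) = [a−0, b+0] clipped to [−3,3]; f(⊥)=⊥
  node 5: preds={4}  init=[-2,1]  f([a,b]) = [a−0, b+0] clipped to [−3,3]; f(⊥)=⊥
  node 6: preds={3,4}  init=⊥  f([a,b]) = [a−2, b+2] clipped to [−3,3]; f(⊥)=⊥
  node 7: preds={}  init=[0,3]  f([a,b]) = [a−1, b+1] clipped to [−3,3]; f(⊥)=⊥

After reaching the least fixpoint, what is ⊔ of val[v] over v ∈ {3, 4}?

[-3,3]

Trace (14 dequeues):
  [1] u=0 | in [-2,3] | out [-3,3] | prev [-2,-1] | push {}
  [2] u=1 | in [-3,3] | out [-3,3] | prev [-2,1] | push {}
  [3] u=2 | in [0,3] | out [-2,3] | prev ⊥ | push {1}
  [4] u=3 | in [-3,3] | out [-2,1] | prev ⊥ | push {}
  [5] u=4 | in ⊥ | out ⊥ | ==
  [6] u=5 | in ⊥ | out [-2,1] | ==
  [7] u=6 | in [-2,1] | out [-3,3] | prev ⊥ | push {4}
  [8] u=7 | in ⊥ | out [0,3] | ==
  [9] u=1 | in [-3,3] | out [-3,3] | ==
  [10] u=4 | in [-3,3] | out [-3,3] | prev ⊥ | push {5,6}
  [11] u=5 | in [-3,3] | out [-3,3] | prev [-2,1] | push {0,1}
  [12] u=6 | in [-3,3] | out [-3,3] | ==
  [13] u=0 | in [-3,3] | out [-3,3] | ==
  [14] u=1 | in [-3,3] | out [-3,3] | ==

Converged values:
  [0] [-3,3]
  [1] [-3,3]
  [2] [-2,3]
  [3] [-2,1]
  [4] [-3,3]
  [5] [-3,3]
  [6] [-3,3]
  [7] [0,3]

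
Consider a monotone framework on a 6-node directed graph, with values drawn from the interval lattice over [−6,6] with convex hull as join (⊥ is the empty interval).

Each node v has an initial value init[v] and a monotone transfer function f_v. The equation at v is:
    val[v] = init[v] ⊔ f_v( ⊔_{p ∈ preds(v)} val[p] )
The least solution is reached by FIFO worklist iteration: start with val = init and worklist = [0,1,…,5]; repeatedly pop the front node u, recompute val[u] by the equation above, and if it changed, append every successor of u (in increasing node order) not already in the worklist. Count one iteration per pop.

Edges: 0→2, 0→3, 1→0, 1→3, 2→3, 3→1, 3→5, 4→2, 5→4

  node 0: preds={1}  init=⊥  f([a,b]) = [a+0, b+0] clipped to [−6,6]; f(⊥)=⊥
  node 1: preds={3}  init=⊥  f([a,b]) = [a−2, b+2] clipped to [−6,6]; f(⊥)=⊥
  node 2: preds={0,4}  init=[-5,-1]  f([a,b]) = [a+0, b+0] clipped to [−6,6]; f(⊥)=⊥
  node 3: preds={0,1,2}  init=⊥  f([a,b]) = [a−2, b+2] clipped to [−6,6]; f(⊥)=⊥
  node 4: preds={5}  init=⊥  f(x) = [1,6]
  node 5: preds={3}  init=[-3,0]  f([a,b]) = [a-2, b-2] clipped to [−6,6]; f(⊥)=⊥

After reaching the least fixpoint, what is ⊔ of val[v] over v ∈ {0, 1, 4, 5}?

Worklist (19 pops):
  #1 pop 0: in=⊥ → ⊥ (no change)
  #2 pop 1: in=⊥ → ⊥ (no change)
  #3 pop 2: in=⊥ → [-5,-1] (no change)
  #4 pop 3: in=[-5,-1] → [-6,1] (was ⊥); enqueue [1]
  #5 pop 4: in=[-3,0] → [1,6] (was ⊥); enqueue [2]
  #6 pop 5: in=[-6,1] → [-6,0] (was [-3,0]); enqueue [4]
  #7 pop 1: in=[-6,1] → [-6,3] (was ⊥); enqueue [0,3]
  #8 pop 2: in=[1,6] → [-5,6] (was [-5,-1]); enqueue []
  #9 pop 4: in=[-6,0] → [1,6] (no change)
  #10 pop 0: in=[-6,3] → [-6,3] (was ⊥); enqueue [2]
  #11 pop 3: in=[-6,6] → [-6,6] (was [-6,1]); enqueue [1,5]
  #12 pop 2: in=[-6,6] → [-6,6] (was [-5,6]); enqueue [3]
  #13 pop 1: in=[-6,6] → [-6,6] (was [-6,3]); enqueue [0]
  #14 pop 5: in=[-6,6] → [-6,4] (was [-6,0]); enqueue [4]
  #15 pop 3: in=[-6,6] → [-6,6] (no change)
  #16 pop 0: in=[-6,6] → [-6,6] (was [-6,3]); enqueue [2,3]
  #17 pop 4: in=[-6,4] → [1,6] (no change)
  #18 pop 2: in=[-6,6] → [-6,6] (no change)
  #19 pop 3: in=[-6,6] → [-6,6] (no change)

Fixpoint:
  val[0] = [-6,6]
  val[1] = [-6,6]
  val[2] = [-6,6]
  val[3] = [-6,6]
  val[4] = [1,6]
  val[5] = [-6,4]

[-6,6]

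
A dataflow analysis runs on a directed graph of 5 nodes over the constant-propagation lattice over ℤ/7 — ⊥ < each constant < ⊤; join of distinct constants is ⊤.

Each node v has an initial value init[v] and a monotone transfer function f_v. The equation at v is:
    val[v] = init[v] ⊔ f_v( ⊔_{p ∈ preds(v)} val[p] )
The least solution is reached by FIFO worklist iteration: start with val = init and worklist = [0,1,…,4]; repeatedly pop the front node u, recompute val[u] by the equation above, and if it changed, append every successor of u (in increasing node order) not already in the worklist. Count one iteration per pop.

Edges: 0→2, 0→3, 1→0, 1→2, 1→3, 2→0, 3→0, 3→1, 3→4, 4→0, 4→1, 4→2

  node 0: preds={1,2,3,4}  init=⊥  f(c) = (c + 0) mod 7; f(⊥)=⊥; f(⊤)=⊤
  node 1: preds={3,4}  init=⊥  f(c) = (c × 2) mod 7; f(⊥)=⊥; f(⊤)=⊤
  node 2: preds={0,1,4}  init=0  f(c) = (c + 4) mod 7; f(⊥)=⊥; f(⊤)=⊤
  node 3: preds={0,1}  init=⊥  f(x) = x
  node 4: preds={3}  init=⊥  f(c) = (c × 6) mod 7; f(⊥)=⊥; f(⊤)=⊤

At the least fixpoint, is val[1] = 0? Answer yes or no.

Worklist (16 pops):
  #1 pop 0: in=0 → 0 (was ⊥); enqueue []
  #2 pop 1: in=⊥ → ⊥ (no change)
  #3 pop 2: in=0 → ⊤ (was 0); enqueue [0]
  #4 pop 3: in=0 → 0 (was ⊥); enqueue [1]
  #5 pop 4: in=0 → 0 (was ⊥); enqueue [2]
  #6 pop 0: in=⊤ → ⊤ (was 0); enqueue [3]
  #7 pop 1: in=0 → 0 (was ⊥); enqueue [0]
  #8 pop 2: in=⊤ → ⊤ (no change)
  #9 pop 3: in=⊤ → ⊤ (was 0); enqueue [1,4]
  #10 pop 0: in=⊤ → ⊤ (no change)
  #11 pop 1: in=⊤ → ⊤ (was 0); enqueue [0,2,3]
  #12 pop 4: in=⊤ → ⊤ (was 0); enqueue [1]
  #13 pop 0: in=⊤ → ⊤ (no change)
  #14 pop 2: in=⊤ → ⊤ (no change)
  #15 pop 3: in=⊤ → ⊤ (no change)
  #16 pop 1: in=⊤ → ⊤ (no change)

Fixpoint:
  val[0] = ⊤
  val[1] = ⊤
  val[2] = ⊤
  val[3] = ⊤
  val[4] = ⊤

no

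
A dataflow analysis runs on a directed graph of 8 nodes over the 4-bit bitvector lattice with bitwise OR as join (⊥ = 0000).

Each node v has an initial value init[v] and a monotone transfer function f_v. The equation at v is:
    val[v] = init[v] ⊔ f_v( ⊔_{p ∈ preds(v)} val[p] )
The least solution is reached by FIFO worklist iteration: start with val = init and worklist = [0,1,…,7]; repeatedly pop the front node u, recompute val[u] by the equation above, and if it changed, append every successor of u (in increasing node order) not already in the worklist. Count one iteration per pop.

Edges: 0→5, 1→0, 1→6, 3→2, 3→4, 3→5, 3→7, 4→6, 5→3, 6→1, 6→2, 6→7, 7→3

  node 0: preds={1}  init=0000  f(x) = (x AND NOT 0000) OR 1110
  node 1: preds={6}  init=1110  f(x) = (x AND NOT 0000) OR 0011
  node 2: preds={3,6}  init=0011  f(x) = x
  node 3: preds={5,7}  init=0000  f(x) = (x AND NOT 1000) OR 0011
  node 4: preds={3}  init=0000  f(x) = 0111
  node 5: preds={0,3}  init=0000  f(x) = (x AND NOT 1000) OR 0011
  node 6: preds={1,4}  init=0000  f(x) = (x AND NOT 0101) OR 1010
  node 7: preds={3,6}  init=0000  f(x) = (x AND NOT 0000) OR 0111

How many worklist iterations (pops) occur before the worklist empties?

16

Iteration log — 16 steps:
  step 1. node 0  ⊔preds=1110  new=1110  old=0000  +wl: 
  step 2. node 1  ⊔preds=0000  new=1111  old=1110  +wl: 0
  step 3. node 2  ⊔preds=0000  new=0011  stable
  step 4. node 3  ⊔preds=0000  new=0011  old=0000  +wl: 2
  step 5. node 4  ⊔preds=0011  new=0111  old=0000  +wl: 
  step 6. node 5  ⊔preds=1111  new=0111  old=0000  +wl: 3
  step 7. node 6  ⊔preds=1111  new=1010  old=0000  +wl: 1
  step 8. node 7  ⊔preds=1011  new=1111  old=0000  +wl: 
  step 9. node 0  ⊔preds=1111  new=1111  old=1110  +wl: 5
  step 10. node 2  ⊔preds=1011  new=1011  old=0011  +wl: 
  step 11. node 3  ⊔preds=1111  new=0111  old=0011  +wl: 2,4,7
  step 12. node 1  ⊔preds=1010  new=1111  stable
  step 13. node 5  ⊔preds=1111  new=0111  stable
  step 14. node 2  ⊔preds=1111  new=1111  old=1011  +wl: 
  step 15. node 4  ⊔preds=0111  new=0111  stable
  step 16. node 7  ⊔preds=1111  new=1111  stable

Least fixpoint reached:
  node 0: 1111
  node 1: 1111
  node 2: 1111
  node 3: 0111
  node 4: 0111
  node 5: 0111
  node 6: 1010
  node 7: 1111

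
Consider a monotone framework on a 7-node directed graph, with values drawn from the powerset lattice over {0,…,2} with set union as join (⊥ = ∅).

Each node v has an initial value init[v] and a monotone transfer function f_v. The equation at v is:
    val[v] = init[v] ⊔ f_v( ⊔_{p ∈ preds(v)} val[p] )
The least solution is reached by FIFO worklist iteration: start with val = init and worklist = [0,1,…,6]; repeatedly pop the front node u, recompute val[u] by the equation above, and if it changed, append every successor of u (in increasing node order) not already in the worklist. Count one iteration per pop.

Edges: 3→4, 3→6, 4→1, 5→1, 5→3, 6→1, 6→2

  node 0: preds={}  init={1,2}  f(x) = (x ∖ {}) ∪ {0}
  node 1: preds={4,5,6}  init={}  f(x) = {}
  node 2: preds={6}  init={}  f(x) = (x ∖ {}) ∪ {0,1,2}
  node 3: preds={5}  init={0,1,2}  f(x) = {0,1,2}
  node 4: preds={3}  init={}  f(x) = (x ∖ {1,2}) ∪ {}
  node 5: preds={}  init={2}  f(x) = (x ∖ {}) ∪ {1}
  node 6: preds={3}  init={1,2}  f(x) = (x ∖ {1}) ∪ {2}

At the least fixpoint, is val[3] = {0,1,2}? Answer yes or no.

yes

Worklist (10 pops):
  #1 pop 0: in={} → {0,1,2} (was {1,2}); enqueue []
  #2 pop 1: in={1,2} → {} (no change)
  #3 pop 2: in={1,2} → {0,1,2} (was {}); enqueue []
  #4 pop 3: in={2} → {0,1,2} (no change)
  #5 pop 4: in={0,1,2} → {0} (was {}); enqueue [1]
  #6 pop 5: in={} → {1,2} (was {2}); enqueue [3]
  #7 pop 6: in={0,1,2} → {0,1,2} (was {1,2}); enqueue [2]
  #8 pop 1: in={0,1,2} → {} (no change)
  #9 pop 3: in={1,2} → {0,1,2} (no change)
  #10 pop 2: in={0,1,2} → {0,1,2} (no change)

Fixpoint:
  val[0] = {0,1,2}
  val[1] = {}
  val[2] = {0,1,2}
  val[3] = {0,1,2}
  val[4] = {0}
  val[5] = {1,2}
  val[6] = {0,1,2}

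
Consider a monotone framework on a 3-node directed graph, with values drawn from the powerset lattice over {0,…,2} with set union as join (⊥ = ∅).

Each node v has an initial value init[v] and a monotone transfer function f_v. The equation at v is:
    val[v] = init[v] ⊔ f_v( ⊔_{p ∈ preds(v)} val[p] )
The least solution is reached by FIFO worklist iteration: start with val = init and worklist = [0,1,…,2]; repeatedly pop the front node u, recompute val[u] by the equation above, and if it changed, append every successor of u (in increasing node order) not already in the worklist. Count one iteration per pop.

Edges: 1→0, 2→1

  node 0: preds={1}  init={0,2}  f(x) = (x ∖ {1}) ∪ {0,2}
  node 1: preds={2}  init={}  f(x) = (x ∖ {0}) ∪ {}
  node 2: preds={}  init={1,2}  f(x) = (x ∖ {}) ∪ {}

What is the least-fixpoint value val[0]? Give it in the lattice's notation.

Iteration log — 4 steps:
  step 1. node 0  ⊔preds={}  new={0,2}  stable
  step 2. node 1  ⊔preds={1,2}  new={1,2}  old={}  +wl: 0
  step 3. node 2  ⊔preds={}  new={1,2}  stable
  step 4. node 0  ⊔preds={1,2}  new={0,2}  stable

Least fixpoint reached:
  node 0: {0,2}
  node 1: {1,2}
  node 2: {1,2}

{0,2}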